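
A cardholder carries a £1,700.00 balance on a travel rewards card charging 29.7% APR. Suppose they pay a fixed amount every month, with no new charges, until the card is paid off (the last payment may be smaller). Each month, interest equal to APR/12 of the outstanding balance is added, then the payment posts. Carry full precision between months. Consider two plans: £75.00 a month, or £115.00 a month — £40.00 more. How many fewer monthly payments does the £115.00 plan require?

15 fewer payments

Monthly rate r = 29.7%/12 = 2.475% = 0.02475.
At £75.00/mo: n = ⌈−ln(1 − rB₀/P)/ln(1+r)⌉ = 34 payments (last £50.66); total interest = total paid − £1,700.00 = £825.66.
At £115.00/mo: 19 payments (last £72.88); total interest £442.88.
Payments saved = 34 − 19 = 15.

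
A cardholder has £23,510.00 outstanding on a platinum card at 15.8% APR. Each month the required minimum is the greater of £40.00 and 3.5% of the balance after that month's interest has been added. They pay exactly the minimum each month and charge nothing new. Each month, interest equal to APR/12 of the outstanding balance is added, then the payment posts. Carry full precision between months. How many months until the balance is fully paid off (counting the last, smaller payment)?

171 months

Monthly rate r = 15.8%/12 = 1.31667% = 0.0131667.
While 3.5% of the post-interest balance exceeds £40.00, each month B ← (B·(1+r))·(1 − 0.035), i.e. B shrinks by the factor (1+r)·0.965 = 0.97771.
This holds for months 1–135. Entering month 136 the balance is £1,120.37; 3.5% of the post-interest balance is now below £40.00, so the flat £40.00 minimum applies from here.
From month 136 a fixed £40.00 at rate r clears £1,120.37 in 36 more payments. Total: 135 + 36 = 171 months.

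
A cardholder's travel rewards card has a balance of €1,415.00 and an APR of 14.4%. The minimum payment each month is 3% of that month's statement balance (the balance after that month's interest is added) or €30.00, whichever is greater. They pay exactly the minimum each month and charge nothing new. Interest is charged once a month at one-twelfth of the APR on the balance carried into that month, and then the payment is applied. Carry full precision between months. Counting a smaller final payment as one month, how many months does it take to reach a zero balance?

62 months

Monthly rate r = 14.4%/12 = 1.2% = 0.012.
While 3% of the post-interest balance exceeds €30.00, each month B ← (B·(1+r))·(1 − 0.03), i.e. B shrinks by the factor (1+r)·0.97 = 0.98164.
This holds for months 1–20. Entering month 21 the balance is €976.79; 3% of the post-interest balance is now below €30.00, so the flat €30.00 minimum applies from here.
From month 21 a fixed €30.00 at rate r clears €976.79 in 42 more payments. Total: 20 + 42 = 62 months.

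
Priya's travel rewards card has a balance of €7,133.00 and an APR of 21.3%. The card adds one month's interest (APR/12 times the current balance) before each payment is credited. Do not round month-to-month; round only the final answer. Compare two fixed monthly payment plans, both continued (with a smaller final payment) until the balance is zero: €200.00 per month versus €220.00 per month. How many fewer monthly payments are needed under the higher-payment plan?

8 fewer payments

Monthly rate r = 21.3%/12 = 1.775% = 0.01775.
At €200.00/mo: n = ⌈−ln(1 − rB₀/P)/ln(1+r)⌉ = 57 payments (last €196.22); total interest = total paid − €7,133.00 = €4,263.22.
At €220.00/mo: 49 payments (last €154.51); total interest €3,581.51.
Payments saved = 57 − 49 = 8.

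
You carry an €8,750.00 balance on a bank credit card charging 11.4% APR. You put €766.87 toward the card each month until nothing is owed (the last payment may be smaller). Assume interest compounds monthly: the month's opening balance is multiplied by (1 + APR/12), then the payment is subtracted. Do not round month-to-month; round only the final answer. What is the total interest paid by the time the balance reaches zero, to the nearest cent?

€555.90

Monthly rate r = 11.4%/12 = 0.95% = 0.0095.
Payoff takes n = ⌈−ln(1 − rB₀/P)/ln(1+r)⌉ = ⌈12.134⌉ = 13 payments; the last is €103.46.
Total paid = 12·€766.87 + €103.46 = €9,305.90.
Total interest = total paid − principal = €9,305.90 − €8,750.00 = €555.90.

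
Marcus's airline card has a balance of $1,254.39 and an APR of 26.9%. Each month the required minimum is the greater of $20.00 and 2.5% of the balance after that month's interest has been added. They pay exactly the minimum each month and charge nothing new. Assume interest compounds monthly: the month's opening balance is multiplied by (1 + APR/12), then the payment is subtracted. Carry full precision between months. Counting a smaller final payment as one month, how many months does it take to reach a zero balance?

Monthly rate r = 26.9%/12 = 2.24167% = 0.0224167.
While 2.5% of the post-interest balance exceeds $20.00, each month B ← (B·(1+r))·(1 − 0.025), i.e. B shrinks by the factor (1+r)·0.975 = 0.99686.
This holds for months 1–150. Entering month 151 the balance is $782.19; 2.5% of the post-interest balance is now below $20.00, so the flat $20.00 minimum applies from here.
From month 151 a fixed $20.00 at rate r clears $782.19 in 95 more payments. Total: 150 + 95 = 245 months.

245 months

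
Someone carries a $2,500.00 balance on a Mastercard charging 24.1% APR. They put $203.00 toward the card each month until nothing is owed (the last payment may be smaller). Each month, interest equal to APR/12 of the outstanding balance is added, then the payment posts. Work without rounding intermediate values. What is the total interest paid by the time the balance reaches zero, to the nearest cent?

$401.12

Monthly rate r = 24.1%/12 = 2.00833% = 0.0200833.
Payoff takes n = ⌈−ln(1 − rB₀/P)/ln(1+r)⌉ = ⌈14.289⌉ = 15 payments; the last is $59.12.
Total paid = 14·$203.00 + $59.12 = $2,901.12.
Total interest = total paid − principal = $2,901.12 − $2,500.00 = $401.12.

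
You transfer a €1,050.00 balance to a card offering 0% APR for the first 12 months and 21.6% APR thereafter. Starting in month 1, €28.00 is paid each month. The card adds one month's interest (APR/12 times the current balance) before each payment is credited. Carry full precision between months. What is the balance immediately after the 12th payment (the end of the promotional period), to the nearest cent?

Promo months 1–12 at r₀ = 0%/12 = 0; months 13+ at r₁ = 21.6%/12 = 0.018.
After month 12 (no interest yet): B = €1,050.00 − 12·€28.00 = €714.00.

€714.00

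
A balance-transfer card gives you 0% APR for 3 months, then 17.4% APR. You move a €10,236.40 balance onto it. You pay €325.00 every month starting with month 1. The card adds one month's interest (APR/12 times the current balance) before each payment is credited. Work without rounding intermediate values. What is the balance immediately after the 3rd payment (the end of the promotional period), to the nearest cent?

€9,261.40

Promo months 1–3 at r₀ = 0%/12 = 0; months 4+ at r₁ = 17.4%/12 = 0.0145.
After month 3 (no interest yet): B = €10,236.40 − 3·€325.00 = €9,261.40.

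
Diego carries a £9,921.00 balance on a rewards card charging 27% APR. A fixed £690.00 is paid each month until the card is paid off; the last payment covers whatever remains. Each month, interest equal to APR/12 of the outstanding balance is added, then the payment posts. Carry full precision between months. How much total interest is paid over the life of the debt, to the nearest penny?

Monthly rate r = 27%/12 = 2.25% = 0.0225.
Payoff takes n = ⌈−ln(1 − rB₀/P)/ln(1+r)⌉ = ⌈17.565⌉ = 18 payments; the last is £391.95.
Total paid = 17·£690.00 + £391.95 = £12,121.95.
Total interest = total paid − principal = £12,121.95 − £9,921.00 = £2,200.95.

£2,200.95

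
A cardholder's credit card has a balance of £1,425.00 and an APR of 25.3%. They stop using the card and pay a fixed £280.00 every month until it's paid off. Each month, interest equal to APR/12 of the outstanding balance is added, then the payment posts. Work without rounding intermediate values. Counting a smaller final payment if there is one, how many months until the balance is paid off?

Monthly rate r = 25.3%/12 = 2.10833% = 0.0210833.
Recurrence: B ← B·(1+r) − £280.00.
Month 1: interest £30.04; balance after payment £1,175.04.
Month 2: interest £24.77; balance after payment £919.82.
Month 3: interest £19.39; balance after payment £659.21.
Month 4: interest £13.90; balance after payment £393.11.
Month 5: interest £8.29; balance after payment £121.40.
Month 6: interest £2.56; balance after payment £0.00.

6 months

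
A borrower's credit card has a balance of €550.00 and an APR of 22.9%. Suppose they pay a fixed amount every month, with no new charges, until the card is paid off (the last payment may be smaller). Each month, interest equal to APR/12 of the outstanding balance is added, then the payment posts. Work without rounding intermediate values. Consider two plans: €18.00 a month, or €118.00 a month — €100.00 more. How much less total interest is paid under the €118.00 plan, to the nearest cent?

Monthly rate r = 22.9%/12 = 1.90833% = 0.0190833.
At €18.00/mo: n = ⌈−ln(1 − rB₀/P)/ln(1+r)⌉ = 47 payments (last €5.13); total interest = total paid − €550.00 = €283.13.
At €118.00/mo: 5 payments (last €109.57); total interest €31.57.
Interest saved = €283.13 − €31.57 = €251.56.

€251.56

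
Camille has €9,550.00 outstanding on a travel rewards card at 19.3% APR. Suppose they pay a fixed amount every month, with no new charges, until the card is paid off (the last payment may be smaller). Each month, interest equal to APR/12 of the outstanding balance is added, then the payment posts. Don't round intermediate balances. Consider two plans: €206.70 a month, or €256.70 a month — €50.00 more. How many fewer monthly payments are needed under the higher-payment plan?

Monthly rate r = 19.3%/12 = 1.60833% = 0.0160833.
At €206.70/mo: n = ⌈−ln(1 − rB₀/P)/ln(1+r)⌉ = 86 payments (last €36.60); total interest = total paid − €9,550.00 = €8,056.10.
At €256.70/mo: 58 payments (last €43.93); total interest €5,125.83.
Payments saved = 86 − 58 = 28.

28 fewer payments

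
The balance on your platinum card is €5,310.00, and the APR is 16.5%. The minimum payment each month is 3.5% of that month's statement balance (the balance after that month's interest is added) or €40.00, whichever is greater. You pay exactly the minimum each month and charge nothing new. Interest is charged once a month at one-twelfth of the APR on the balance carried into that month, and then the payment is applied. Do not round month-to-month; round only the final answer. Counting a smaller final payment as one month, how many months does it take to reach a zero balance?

Monthly rate r = 16.5%/12 = 1.375% = 0.01375.
While 3.5% of the post-interest balance exceeds €40.00, each month B ← (B·(1+r))·(1 − 0.035), i.e. B shrinks by the factor (1+r)·0.965 = 0.97827.
This holds for months 1–71. Entering month 72 the balance is €1,115.90; 3.5% of the post-interest balance is now below €40.00, so the flat €40.00 minimum applies from here.
From month 72 a fixed €40.00 at rate r clears €1,115.90 in 36 more payments. Total: 71 + 36 = 107 months.

107 months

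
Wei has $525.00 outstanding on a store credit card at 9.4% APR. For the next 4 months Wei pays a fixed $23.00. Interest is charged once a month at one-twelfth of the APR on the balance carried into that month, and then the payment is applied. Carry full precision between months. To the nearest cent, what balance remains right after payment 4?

$448.56

Monthly rate r = 9.4%/12 = 0.783333% = 0.00783333.
Each month: B ← B·(1+r) − $23.00.
Month 1: interest $4.11; balance after payment $506.11.
Month 2: interest $3.96; balance after payment $487.08.
Month 3: interest $3.82; balance after payment $467.89.
Month 4: interest $3.67; balance after payment $448.56.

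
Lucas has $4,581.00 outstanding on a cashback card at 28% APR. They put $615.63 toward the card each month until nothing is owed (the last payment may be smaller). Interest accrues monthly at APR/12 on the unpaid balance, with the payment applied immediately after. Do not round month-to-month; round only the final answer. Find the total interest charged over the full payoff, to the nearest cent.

$510.57

Monthly rate r = 28%/12 = 2.33333% = 0.0233333.
Payoff takes n = ⌈−ln(1 − rB₀/P)/ln(1+r)⌉ = ⌈8.268⌉ = 9 payments; the last is $166.53.
Total paid = 8·$615.63 + $166.53 = $5,091.57.
Total interest = total paid − principal = $5,091.57 − $4,581.00 = $510.57.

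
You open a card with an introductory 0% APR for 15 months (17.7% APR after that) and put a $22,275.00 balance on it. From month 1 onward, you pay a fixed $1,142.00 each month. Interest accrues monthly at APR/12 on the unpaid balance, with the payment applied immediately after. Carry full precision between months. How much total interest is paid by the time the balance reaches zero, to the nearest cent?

Promo months 1–15 at r₀ = 0%/12 = 0; months 16+ at r₁ = 17.7%/12 = 0.01475.
After month 15 (no interest yet): B = $22,275.00 − 15·$1,142.00 = $5,145.00.
Then at r₁ with $1,142.00/mo: n₂ = −ln(1 − r₁·B/P)/ln(1+r₁) ≈ 4.70 → 5 more payments.
Total paid = 19·$1,142.00 + $796.86 = $22,494.86; interest = $22,494.86 − $22,275.00 = $219.86.

$219.86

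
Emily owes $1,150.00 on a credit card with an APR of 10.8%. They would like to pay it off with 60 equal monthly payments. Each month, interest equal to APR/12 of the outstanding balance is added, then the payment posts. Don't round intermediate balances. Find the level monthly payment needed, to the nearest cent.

$24.89

Monthly rate r = 10.8%/12 = 0.9% = 0.009.
Level-payment amortization: P = B₀·r / (1 − (1+r)^(−n)) = 1150.00·0.009 / (1 − 1.009^(−60)).
Denominator 1 − (1+r)^(−60) = 0.415842407.
P = 10.35 / 0.415842407 ≈ 24.89.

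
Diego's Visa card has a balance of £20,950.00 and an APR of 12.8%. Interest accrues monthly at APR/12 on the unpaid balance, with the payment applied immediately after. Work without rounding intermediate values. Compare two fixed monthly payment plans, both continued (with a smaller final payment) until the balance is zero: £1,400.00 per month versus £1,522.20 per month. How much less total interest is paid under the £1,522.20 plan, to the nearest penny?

£169.67

Monthly rate r = 12.8%/12 = 1.06667% = 0.0106667.
At £1,400.00/mo: n = ⌈−ln(1 − rB₀/P)/ln(1+r)⌉ = 17 payments (last £547.65); total interest = total paid − £20,950.00 = £1,997.65.
At £1,522.20/mo: 15 payments (last £1,467.18); total interest £1,827.98.
Interest saved = £1,997.65 − £1,827.98 = £169.67.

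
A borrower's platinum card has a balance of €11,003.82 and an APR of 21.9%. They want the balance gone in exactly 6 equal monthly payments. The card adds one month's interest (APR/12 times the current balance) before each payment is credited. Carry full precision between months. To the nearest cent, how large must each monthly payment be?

Monthly rate r = 21.9%/12 = 1.825% = 0.01825.
Level-payment amortization: P = B₀·r / (1 − (1+r)^(−n)) = 11003.82·0.01825 / (1 − 1.01825^(−6)).
Denominator 1 − (1+r)^(−6) = 0.102832594.
P = 200.82 / 0.102832594 ≈ 1952.88.

€1,952.88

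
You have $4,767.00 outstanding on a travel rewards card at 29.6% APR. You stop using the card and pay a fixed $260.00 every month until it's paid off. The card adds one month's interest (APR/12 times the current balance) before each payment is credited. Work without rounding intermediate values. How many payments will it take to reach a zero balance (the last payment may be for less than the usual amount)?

25 months

Monthly rate r = 29.6%/12 = 2.46667% = 0.0246667.
Recurrence: B ← B·(1+r) − $260.00.
Month 1: interest $117.59; balance after payment $4,624.59.
Month 2: interest $114.07; balance after payment $4,478.66.
Closed form: n = −ln(1 − rB₀/P)/ln(1+r) = −ln(0.54775)/ln(1.02467) ≈ 24.703, so the balance reaches zero during payment 25.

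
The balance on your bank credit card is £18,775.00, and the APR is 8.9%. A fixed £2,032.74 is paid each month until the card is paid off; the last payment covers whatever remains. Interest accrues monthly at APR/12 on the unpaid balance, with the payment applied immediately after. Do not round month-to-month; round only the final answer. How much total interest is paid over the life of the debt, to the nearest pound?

£748

Monthly rate r = 8.9%/12 = 0.741667% = 0.00741667.
Payoff takes n = ⌈−ln(1 − rB₀/P)/ln(1+r)⌉ = ⌈9.603⌉ = 10 payments; the last is £1,228.20.
Total paid = 9·£2,032.74 + £1,228.20 = £19,522.86.
Total interest = total paid − principal = £19,522.86 − £18,775.00 = £747.86.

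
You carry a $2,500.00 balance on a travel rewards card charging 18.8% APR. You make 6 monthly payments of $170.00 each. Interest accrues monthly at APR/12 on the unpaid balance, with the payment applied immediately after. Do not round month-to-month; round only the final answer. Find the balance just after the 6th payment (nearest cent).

Monthly rate r = 18.8%/12 = 1.56667% = 0.0156667.
Each month: B ← B·(1+r) − $170.00.
Month 1: interest $39.17; balance after payment $2,369.17.
Month 2: interest $37.12; balance after payment $2,236.28.
Month 3: interest $35.04; balance after payment $2,101.32.
Month 4: interest $32.92; balance after payment $1,964.24.
Month 5: interest $30.77; balance after payment $1,825.01.
Month 6: interest $28.59; balance after payment $1,683.60.

$1,683.60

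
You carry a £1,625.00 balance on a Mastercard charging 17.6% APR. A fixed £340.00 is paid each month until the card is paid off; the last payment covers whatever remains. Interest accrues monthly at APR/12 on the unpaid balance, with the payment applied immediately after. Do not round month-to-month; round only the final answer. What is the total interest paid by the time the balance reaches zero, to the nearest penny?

£72.11

Monthly rate r = 17.6%/12 = 1.46667% = 0.0146667.
Payoff takes n = ⌈−ln(1 − rB₀/P)/ln(1+r)⌉ = ⌈4.991⌉ = 5 payments; the last is £337.11.
Total paid = 4·£340.00 + £337.11 = £1,697.11.
Total interest = total paid − principal = £1,697.11 − £1,625.00 = £72.11.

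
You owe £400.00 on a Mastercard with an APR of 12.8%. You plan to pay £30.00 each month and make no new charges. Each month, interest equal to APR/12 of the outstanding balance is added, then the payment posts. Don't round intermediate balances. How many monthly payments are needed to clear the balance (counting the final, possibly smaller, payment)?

Monthly rate r = 12.8%/12 = 1.06667% = 0.0106667.
Recurrence: B ← B·(1+r) − £30.00.
Month 1: interest £4.27; balance after payment £374.27.
Month 2: interest £3.99; balance after payment £348.26.
Closed form: n = −ln(1 − rB₀/P)/ln(1+r) = −ln(0.85778)/ln(1.01067) ≈ 14.459, so the balance reaches zero during payment 15.

15 months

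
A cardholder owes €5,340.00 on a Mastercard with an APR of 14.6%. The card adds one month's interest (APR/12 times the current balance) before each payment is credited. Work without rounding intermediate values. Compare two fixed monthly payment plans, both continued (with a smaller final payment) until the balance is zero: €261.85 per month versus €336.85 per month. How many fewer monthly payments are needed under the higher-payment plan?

6 fewer payments

Monthly rate r = 14.6%/12 = 1.21667% = 0.0121667.
At €261.85/mo: n = ⌈−ln(1 − rB₀/P)/ln(1+r)⌉ = 24 payments (last €152.66); total interest = total paid − €5,340.00 = €835.21.
At €336.85/mo: 18 payments (last €242.51); total interest €628.96.
Payments saved = 24 − 18 = 6.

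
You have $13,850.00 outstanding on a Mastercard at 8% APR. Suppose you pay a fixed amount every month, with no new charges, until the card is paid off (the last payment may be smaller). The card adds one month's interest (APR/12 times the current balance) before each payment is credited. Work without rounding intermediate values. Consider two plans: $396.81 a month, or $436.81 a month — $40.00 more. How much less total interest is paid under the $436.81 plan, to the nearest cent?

Monthly rate r = 8%/12 = 0.666667% = 0.00666667.
At $396.81/mo: n = ⌈−ln(1 − rB₀/P)/ln(1+r)⌉ = 40 payments (last $342.11); total interest = total paid − $13,850.00 = $1,967.70.
At $436.81/mo: 36 payments (last $323.26); total interest $1,761.61.
Interest saved = $1,967.70 − $1,761.61 = $206.09.

$206.09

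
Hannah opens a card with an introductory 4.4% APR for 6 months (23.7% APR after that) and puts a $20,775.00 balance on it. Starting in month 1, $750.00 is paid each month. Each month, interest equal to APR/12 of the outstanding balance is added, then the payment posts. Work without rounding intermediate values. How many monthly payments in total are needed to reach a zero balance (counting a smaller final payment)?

36 months

Promo months 1–6 at r₀ = 4.4%/12 = 0.00366667; months 7+ at r₁ = 23.7%/12 = 0.01975.
After month 6: iterate B ← B·(1+r₀) − $750.00 for 6 months → $16,694.81.
Then at r₁ with $750.00/mo: n₂ = −ln(1 − r₁·B/P)/ln(1+r₁) ≈ 29.61 → 30 more payments.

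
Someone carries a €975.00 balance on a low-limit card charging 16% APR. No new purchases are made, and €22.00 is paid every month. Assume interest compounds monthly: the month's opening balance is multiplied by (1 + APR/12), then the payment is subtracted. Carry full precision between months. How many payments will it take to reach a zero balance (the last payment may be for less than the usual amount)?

Monthly rate r = 16%/12 = 1.33333% = 0.0133333.
Recurrence: B ← B·(1+r) − €22.00.
Month 1: interest €13.00; balance after payment €966.00.
Month 2: interest €12.88; balance after payment €956.88.
Closed form: n = −ln(1 − rB₀/P)/ln(1+r) = −ln(0.40909)/ln(1.01333) ≈ 67.482, so the balance reaches zero during payment 68.

68 payments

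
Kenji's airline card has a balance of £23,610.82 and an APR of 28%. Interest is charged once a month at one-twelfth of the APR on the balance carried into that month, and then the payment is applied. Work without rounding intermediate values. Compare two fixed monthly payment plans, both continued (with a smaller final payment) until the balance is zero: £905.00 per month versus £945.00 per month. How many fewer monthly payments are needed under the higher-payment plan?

Monthly rate r = 28%/12 = 2.33333% = 0.0233333.
At £905.00/mo: n = ⌈−ln(1 − rB₀/P)/ln(1+r)⌉ = 41 payments (last £622.13); total interest = total paid − £23,610.82 = £13,211.31.
At £945.00/mo: 38 payments (last £869.94); total interest £12,224.12.
Payments saved = 41 − 38 = 3.

3 fewer payments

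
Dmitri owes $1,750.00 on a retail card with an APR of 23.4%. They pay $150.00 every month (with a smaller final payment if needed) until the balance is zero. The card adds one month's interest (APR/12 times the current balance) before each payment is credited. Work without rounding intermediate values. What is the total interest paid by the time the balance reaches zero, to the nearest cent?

$255.20

Monthly rate r = 23.4%/12 = 1.95% = 0.0195.
Payoff takes n = ⌈−ln(1 − rB₀/P)/ln(1+r)⌉ = ⌈13.366⌉ = 14 payments; the last is $55.20.
Total paid = 13·$150.00 + $55.20 = $2,005.20.
Total interest = total paid − principal = $2,005.20 − $1,750.00 = $255.20.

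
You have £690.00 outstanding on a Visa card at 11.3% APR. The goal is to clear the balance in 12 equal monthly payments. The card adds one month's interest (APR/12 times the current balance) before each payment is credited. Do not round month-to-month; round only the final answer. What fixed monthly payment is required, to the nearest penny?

Monthly rate r = 11.3%/12 = 0.941667% = 0.00941667.
Level-payment amortization: P = B₀·r / (1 − (1+r)^(−n)) = 690.00·0.00941667 / (1 − 1.00942^(−12)).
Denominator 1 − (1+r)^(−12) = 0.106376984.
P = 6.4975 / 0.106376984 ≈ 61.08.

£61.08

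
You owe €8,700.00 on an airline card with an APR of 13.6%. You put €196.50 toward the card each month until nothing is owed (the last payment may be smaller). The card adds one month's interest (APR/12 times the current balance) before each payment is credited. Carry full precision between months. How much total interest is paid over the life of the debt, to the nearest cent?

€3,448.31

Monthly rate r = 13.6%/12 = 1.13333% = 0.0113333.
Payoff takes n = ⌈−ln(1 − rB₀/P)/ln(1+r)⌉ = ⌈61.823⌉ = 62 payments; the last is €161.81.
Total paid = 61·€196.50 + €161.81 = €12,148.31.
Total interest = total paid − principal = €12,148.31 − €8,700.00 = €3,448.31.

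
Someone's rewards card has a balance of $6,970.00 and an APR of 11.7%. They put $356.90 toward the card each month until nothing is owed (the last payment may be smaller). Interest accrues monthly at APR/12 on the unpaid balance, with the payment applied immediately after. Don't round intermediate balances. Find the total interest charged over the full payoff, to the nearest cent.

Monthly rate r = 11.7%/12 = 0.975% = 0.00975.
Payoff takes n = ⌈−ln(1 − rB₀/P)/ln(1+r)⌉ = ⌈21.770⌉ = 22 payments; the last is $275.06.
Total paid = 21·$356.90 + $275.06 = $7,769.96.
Total interest = total paid − principal = $7,769.96 − $6,970.00 = $799.96.

$799.96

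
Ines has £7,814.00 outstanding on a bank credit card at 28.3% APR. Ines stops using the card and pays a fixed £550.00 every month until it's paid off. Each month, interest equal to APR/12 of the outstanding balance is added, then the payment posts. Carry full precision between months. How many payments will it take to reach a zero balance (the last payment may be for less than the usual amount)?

Monthly rate r = 28.3%/12 = 2.35833% = 0.0235833.
Recurrence: B ← B·(1+r) − £550.00.
Month 1: interest £184.28; balance after payment £7,448.28.
Month 2: interest £175.66; balance after payment £7,073.94.
Closed form: n = −ln(1 − rB₀/P)/ln(1+r) = −ln(0.66495)/ln(1.02358) ≈ 17.506, so the balance reaches zero during payment 18.

18 payments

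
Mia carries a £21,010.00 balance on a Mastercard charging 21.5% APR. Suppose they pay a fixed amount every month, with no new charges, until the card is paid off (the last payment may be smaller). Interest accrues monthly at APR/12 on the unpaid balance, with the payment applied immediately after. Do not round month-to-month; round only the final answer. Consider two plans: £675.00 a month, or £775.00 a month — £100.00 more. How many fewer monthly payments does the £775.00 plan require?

Monthly rate r = 21.5%/12 = 1.79167% = 0.0179167.
At £675.00/mo: n = ⌈−ln(1 − rB₀/P)/ln(1+r)⌉ = 46 payments (last £631.08); total interest = total paid − £21,010.00 = £9,996.08.
At £775.00/mo: 38 payments (last £347.77); total interest £8,012.77.
Payments saved = 46 − 38 = 8.

8 fewer payments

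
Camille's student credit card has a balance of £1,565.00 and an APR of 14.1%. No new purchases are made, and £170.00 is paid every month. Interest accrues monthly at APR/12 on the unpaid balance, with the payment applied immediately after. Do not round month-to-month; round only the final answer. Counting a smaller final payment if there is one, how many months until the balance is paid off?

Monthly rate r = 14.1%/12 = 1.175% = 0.01175.
Recurrence: B ← B·(1+r) − £170.00.
Month 1: interest £18.39; balance after payment £1,413.39.
Month 2: interest £16.61; balance after payment £1,260.00.
Closed form: n = −ln(1 − rB₀/P)/ln(1+r) = −ln(0.89183)/ln(1.01175) ≈ 9.800, so the balance reaches zero during payment 10.

10 months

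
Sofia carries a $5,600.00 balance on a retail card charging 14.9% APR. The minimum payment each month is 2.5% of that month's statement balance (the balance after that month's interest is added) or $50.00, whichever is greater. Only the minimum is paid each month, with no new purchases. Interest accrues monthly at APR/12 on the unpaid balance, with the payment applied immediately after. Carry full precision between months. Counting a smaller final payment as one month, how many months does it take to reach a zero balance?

Monthly rate r = 14.9%/12 = 1.24167% = 0.0124167.
While 2.5% of the post-interest balance exceeds $50.00, each month B ← (B·(1+r))·(1 − 0.025), i.e. B shrinks by the factor (1+r)·0.975 = 0.98711.
This holds for months 1–81. Entering month 82 the balance is $1,957.33; 2.5% of the post-interest balance is now below $50.00, so the flat $50.00 minimum applies from here.
From month 82 a fixed $50.00 at rate r clears $1,957.33 in 54 more payments. Total: 81 + 54 = 135 months.

135 months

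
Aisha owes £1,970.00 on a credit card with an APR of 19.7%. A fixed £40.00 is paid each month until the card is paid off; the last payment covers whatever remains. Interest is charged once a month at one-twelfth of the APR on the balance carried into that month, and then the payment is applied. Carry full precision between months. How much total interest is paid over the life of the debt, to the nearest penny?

Monthly rate r = 19.7%/12 = 1.64167% = 0.0164167.
Payoff takes n = ⌈−ln(1 − rB₀/P)/ln(1+r)⌉ = ⌈101.513⌉ = 102 payments; the last is £20.61.
Total paid = 101·£40.00 + £20.61 = £4,060.61.
Total interest = total paid − principal = £4,060.61 − £1,970.00 = £2,090.61.

£2,090.61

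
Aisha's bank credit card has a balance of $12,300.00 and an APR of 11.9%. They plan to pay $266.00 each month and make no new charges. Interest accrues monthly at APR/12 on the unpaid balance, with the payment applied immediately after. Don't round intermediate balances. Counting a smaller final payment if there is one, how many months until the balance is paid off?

Monthly rate r = 11.9%/12 = 0.991667% = 0.00991667.
Recurrence: B ← B·(1+r) − $266.00.
Month 1: interest $121.98; balance after payment $12,155.98.
Month 2: interest $120.55; balance after payment $12,010.52.
Closed form: n = −ln(1 − rB₀/P)/ln(1+r) = −ln(0.54145)/ln(1.00992) ≈ 62.173, so the balance reaches zero during payment 63.

63 payments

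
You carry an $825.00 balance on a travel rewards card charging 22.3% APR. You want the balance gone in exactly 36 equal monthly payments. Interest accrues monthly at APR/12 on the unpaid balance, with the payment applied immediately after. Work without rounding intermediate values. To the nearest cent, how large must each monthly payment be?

$31.64

Monthly rate r = 22.3%/12 = 1.85833% = 0.0185833.
Level-payment amortization: P = B₀·r / (1 − (1+r)^(−n)) = 825.00·0.0185833 / (1 − 1.01858^(−36)).
Denominator 1 − (1+r)^(−36) = 0.48462466.
P = 15.3313 / 0.48462466 ≈ 31.64.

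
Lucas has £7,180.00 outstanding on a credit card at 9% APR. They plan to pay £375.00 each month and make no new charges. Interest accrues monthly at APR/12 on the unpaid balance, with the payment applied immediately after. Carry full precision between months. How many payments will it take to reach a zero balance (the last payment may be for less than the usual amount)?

Monthly rate r = 9%/12 = 0.75% = 0.0075.
Recurrence: B ← B·(1+r) − £375.00.
Month 1: interest £53.85; balance after payment £6,858.85.
Month 2: interest £51.44; balance after payment £6,535.29.
Closed form: n = −ln(1 − rB₀/P)/ln(1+r) = −ln(0.8564)/ln(1.0075) ≈ 20.746, so the balance reaches zero during payment 21.

21 payments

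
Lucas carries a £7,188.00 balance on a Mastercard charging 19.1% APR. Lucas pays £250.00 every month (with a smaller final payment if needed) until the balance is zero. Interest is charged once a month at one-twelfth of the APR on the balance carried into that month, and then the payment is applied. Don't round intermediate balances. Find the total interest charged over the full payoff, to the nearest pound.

Monthly rate r = 19.1%/12 = 1.59167% = 0.0159167.
Payoff takes n = ⌈−ln(1 − rB₀/P)/ln(1+r)⌉ = ⌈38.744⌉ = 39 payments; the last is £186.36.
Total paid = 38·£250.00 + £186.36 = £9,686.36.
Total interest = total paid − principal = £9,686.36 − £7,188.00 = £2,498.36.

£2,498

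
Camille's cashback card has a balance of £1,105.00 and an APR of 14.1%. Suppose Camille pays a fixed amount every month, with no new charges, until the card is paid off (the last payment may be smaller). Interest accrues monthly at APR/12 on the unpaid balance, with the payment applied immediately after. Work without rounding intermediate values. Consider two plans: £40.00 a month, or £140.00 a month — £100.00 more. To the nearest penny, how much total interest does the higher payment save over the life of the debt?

Monthly rate r = 14.1%/12 = 1.175% = 0.01175.
At £40.00/mo: n = ⌈−ln(1 − rB₀/P)/ln(1+r)⌉ = 34 payments (last £23.86); total interest = total paid − £1,105.00 = £238.86.
At £140.00/mo: 9 payments (last £46.63); total interest £61.63.
Interest saved = £238.86 − £61.63 = £177.23.

£177.23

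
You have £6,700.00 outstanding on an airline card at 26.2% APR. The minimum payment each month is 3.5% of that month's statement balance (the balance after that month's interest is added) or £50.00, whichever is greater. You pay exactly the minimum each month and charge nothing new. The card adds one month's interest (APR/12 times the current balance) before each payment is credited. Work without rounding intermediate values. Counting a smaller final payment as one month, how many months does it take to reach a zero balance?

Monthly rate r = 26.2%/12 = 2.18333% = 0.0218333.
While 3.5% of the post-interest balance exceeds £50.00, each month B ← (B·(1+r))·(1 − 0.035), i.e. B shrinks by the factor (1+r)·0.965 = 0.98607.
This holds for months 1–112. Entering month 113 the balance is £1,392.20; 3.5% of the post-interest balance is now below £50.00, so the flat £50.00 minimum applies from here.
From month 113 a fixed £50.00 at rate r clears £1,392.20 in 44 more payments. Total: 112 + 44 = 156 months.

156 months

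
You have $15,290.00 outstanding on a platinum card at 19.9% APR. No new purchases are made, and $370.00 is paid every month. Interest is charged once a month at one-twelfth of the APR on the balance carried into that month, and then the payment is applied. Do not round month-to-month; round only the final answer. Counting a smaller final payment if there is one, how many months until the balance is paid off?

71 payments

Monthly rate r = 19.9%/12 = 1.65833% = 0.0165833.
Recurrence: B ← B·(1+r) − $370.00.
Month 1: interest $253.56; balance after payment $15,173.56.
Month 2: interest $251.63; balance after payment $15,055.19.
Closed form: n = −ln(1 − rB₀/P)/ln(1+r) = −ln(0.3147)/ln(1.01658) ≈ 70.292, so the balance reaches zero during payment 71.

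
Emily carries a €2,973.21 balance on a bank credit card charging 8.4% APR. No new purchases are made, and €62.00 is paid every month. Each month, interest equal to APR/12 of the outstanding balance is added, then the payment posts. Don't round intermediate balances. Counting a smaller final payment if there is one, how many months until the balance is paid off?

Monthly rate r = 8.4%/12 = 0.7% = 0.007.
Recurrence: B ← B·(1+r) − €62.00.
Month 1: interest €20.81; balance after payment €2,932.02.
Month 2: interest €20.52; balance after payment €2,890.55.
Closed form: n = −ln(1 − rB₀/P)/ln(1+r) = −ln(0.66431)/ln(1.007) ≈ 58.633, so the balance reaches zero during payment 59.

59 months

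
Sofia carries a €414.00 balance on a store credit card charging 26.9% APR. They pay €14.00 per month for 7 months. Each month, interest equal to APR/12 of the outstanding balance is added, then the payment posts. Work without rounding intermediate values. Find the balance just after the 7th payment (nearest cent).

€378.66

Monthly rate r = 26.9%/12 = 2.24167% = 0.0224167.
Each month: B ← B·(1+r) − €14.00.
Month 1: interest €9.28; balance after payment €409.28.
Month 2: interest €9.17; balance after payment €404.46.
Month 3: interest €9.07; balance after payment €399.52.
Month 4: interest €8.96; balance after payment €394.48.
Month 5: interest €8.84; balance after payment €389.32.
Month 6: interest €8.73; balance after payment €384.05.
Month 7: interest €8.61; balance after payment €378.66.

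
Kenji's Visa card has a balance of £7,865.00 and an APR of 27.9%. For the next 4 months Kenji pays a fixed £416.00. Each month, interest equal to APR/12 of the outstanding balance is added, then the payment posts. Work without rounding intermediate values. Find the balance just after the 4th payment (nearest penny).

Monthly rate r = 27.9%/12 = 2.325% = 0.02325.
Each month: B ← B·(1+r) − £416.00.
Month 1: interest £182.86; balance after payment £7,631.86.
Month 2: interest £177.44; balance after payment £7,393.30.
Month 3: interest £171.89; balance after payment £7,149.20.
Month 4: interest £166.22; balance after payment £6,899.42.

£6,899.42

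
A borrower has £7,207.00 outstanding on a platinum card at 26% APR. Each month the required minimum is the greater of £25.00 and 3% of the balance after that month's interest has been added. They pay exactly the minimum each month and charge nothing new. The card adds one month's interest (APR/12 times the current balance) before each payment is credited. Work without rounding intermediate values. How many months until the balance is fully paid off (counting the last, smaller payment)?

299 months

Monthly rate r = 26%/12 = 2.16667% = 0.0216667.
While 3% of the post-interest balance exceeds £25.00, each month B ← (B·(1+r))·(1 − 0.03), i.e. B shrinks by the factor (1+r)·0.97 = 0.99102.
This holds for months 1–242. Entering month 243 the balance is £811.61; 3% of the post-interest balance is now below £25.00, so the flat £25.00 minimum applies from here.
From month 243 a fixed £25.00 at rate r clears £811.61 in 57 more payments. Total: 242 + 57 = 299 months.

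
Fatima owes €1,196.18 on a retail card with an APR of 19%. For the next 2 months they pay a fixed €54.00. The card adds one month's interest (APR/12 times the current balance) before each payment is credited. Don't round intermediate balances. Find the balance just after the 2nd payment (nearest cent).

Monthly rate r = 19%/12 = 1.58333% = 0.0158333.
Each month: B ← B·(1+r) − €54.00.
Month 1: interest €18.94; balance after payment €1,161.12.
Month 2: interest €18.38; balance after payment €1,125.50.

€1,125.50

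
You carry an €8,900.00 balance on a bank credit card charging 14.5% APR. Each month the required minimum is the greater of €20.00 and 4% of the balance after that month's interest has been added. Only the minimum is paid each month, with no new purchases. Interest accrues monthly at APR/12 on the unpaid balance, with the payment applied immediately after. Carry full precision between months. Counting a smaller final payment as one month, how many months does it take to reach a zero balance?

Monthly rate r = 14.5%/12 = 1.20833% = 0.0120833.
While 4% of the post-interest balance exceeds €20.00, each month B ← (B·(1+r))·(1 − 0.04), i.e. B shrinks by the factor (1+r)·0.96 = 0.9716.
This holds for months 1–101. Entering month 102 the balance is €484.87; 4% of the post-interest balance is now below €20.00, so the flat €20.00 minimum applies from here.
From month 102 a fixed €20.00 at rate r clears €484.87 in 29 more payments. Total: 101 + 29 = 130 months.

130 months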